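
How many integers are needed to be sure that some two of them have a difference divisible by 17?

Use the pigeonhole principle on residue classes: two integers differ by a multiple of 17 exactly when they share a remainder mod 17.
There are 17 residue classes mod 17, so 17 integers can all lie in distinct classes.
One more integer must repeat a residue, giving a difference divisible by 17. So n = 17 + 1 = 18.

18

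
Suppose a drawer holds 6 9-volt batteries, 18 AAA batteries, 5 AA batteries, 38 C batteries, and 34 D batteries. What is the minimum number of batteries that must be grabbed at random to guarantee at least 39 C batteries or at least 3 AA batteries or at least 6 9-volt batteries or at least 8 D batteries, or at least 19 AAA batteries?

The worst case stops just short of every target: 5 9-volt, 18 AAA, 2 AA, 38 C, 7 D — 5 + 18 + 2 + 38 + 7 = 70 batteries.
One more battery must push some type to its target, so 70 + 1 = 71.

71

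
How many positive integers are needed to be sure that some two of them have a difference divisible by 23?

24

Two integers differ by a multiple of 23 exactly when they share a remainder mod 23.
There are 23 residue classes mod 23, so 23 integers can all lie in distinct classes.
One more integer must repeat a residue, giving a difference divisible by 23. So n = 23 + 1 = 24.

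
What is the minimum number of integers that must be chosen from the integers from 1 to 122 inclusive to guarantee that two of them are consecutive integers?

62

Partition {1, …, 122} into 61 pairs: {1,2}, {3,4}, …, {121,122}.
Choosing 61 integers — say the 61 even numbers 2, 4, …, 122 — takes one from each pair and avoids the property.
Choosing 62 forces two into the same pair by pigeonhole, and those are consecutive. So 62.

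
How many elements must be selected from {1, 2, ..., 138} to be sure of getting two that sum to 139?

70

Partition {1, …, 138} into 69 pairs: {1,138}, {2,137}, …, {69,70}.
Choosing 69 integers — say the integers 1 through 69 — takes one from each pair and avoids the property.
Choosing 70 forces two into the same pair by pigeonhole, and those sum to 139. So 70.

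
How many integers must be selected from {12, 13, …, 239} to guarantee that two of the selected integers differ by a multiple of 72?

Group the integers by remainder mod 72; there are 72 residue classes, each nonempty in this range.
Choosing one from each class (72 integers) avoids any shared remainder.
One more choice must repeat a class, so two differ by a multiple of 72. Hence 72 + 1 = 73.

73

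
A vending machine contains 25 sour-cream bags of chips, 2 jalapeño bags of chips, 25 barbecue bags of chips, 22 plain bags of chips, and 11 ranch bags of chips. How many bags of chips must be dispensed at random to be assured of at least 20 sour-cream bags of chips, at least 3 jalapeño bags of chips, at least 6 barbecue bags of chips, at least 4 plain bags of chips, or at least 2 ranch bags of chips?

The worst case stops just short of every target: 19 sour-cream, 2 jalapeño, 5 barbecue, 3 plain, 1 ranch — 19 + 2 + 5 + 3 + 1 = 30 bags of chips.
One more bag of chips must push some flavor to its target, so 30 + 1 = 31.

31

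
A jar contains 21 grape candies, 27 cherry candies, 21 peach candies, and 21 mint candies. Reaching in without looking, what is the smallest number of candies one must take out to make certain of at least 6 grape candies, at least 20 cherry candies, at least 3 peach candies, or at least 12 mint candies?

The worst case stops just short of every target: 5 grape, 19 cherry, 2 peach, 11 mint — 5 + 19 + 2 + 11 = 37 candies.
One more candy must push some flavor to its target, so 37 + 1 = 38.

38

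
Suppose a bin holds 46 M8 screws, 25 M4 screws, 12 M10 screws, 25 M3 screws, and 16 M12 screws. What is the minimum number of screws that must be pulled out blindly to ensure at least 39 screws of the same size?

Treat the 5 sizes as pigeonholes.
In the worst case we take at most 38 of each size, but all 25 M4, all 12 M10, all 25 M3, and all 16 M12 (fewer than 38), giving 38 + 25 + 12 + 25 + 16 = 116.
One more screw then forces some size to 39, so 116 + 1 = 117.

117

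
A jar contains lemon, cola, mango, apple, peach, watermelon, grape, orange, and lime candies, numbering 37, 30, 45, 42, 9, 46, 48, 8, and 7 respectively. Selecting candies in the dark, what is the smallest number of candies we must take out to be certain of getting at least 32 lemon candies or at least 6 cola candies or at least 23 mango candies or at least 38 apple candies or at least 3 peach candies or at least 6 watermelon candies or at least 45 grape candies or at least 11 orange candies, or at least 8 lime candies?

The worst case stops just short of every target: 31 lemon, 5 cola, 22 mango, 37 apple, 2 peach, 5 watermelon, 44 grape, all 8 orange, 7 lime — 31 + 5 + 22 + 37 + 2 + 5 + 44 + 8 + 7 = 161 candies.
One more candy must push some flavor to its target, so 161 + 1 = 162.

162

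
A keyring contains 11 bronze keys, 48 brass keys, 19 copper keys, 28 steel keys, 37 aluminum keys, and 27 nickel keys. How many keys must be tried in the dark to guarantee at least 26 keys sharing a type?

Treat the 6 types as pigeonholes.
In the worst case we take at most 25 of each type, but all 11 bronze and all 19 copper (fewer than 25), giving 11 + 25 + 19 + 25 + 25 + 25 = 130.
One more key then forces some type to 26, so 130 + 1 = 131.

131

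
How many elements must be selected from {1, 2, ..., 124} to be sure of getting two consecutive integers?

Partition {1, …, 124} into 62 pairs: {1,2}, {3,4}, …, {123,124}.
Choosing 62 integers — say the 62 even numbers 2, 4, …, 124 — takes one from each pair and avoids the property.
Choosing 63 forces two into the same pair by pigeonhole, and those are consecutive. So 63.

63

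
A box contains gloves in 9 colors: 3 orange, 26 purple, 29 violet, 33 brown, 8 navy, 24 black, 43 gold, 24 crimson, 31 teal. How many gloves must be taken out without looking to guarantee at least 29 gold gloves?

The worst case draws every non-gold glove first: 3 + 26 + 29 + 33 + 8 + 24 + 24 + 31 = 178.
The next 29 draws are then forced to be gold, giving 178 + 29 = 207.

207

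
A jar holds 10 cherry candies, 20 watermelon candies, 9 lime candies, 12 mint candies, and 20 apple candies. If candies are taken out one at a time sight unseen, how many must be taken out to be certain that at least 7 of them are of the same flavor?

Treat the 5 flavors as pigeonholes.
The worst case takes 6 candies of each flavor without reaching 7 of any: 5 × 6 = 30.
The next candy must bring some flavor to 7, so 30 + 1 = 31.

31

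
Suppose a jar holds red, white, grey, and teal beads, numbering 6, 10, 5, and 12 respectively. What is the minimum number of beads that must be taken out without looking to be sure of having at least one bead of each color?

29

The hardest color to obtain is grey: we could draw every other bead first — 33 − 5 = 28 beads — without a single grey one.
The next draw must be grey, so 28 + 1 = 29.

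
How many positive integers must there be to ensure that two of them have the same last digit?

11

There are 10 possible last digits acting as pigeonholes.
With 10 positive integers we could place one in each, avoiding any repeat.
One more forces some class to hold 2, so 10 + 1 = 11.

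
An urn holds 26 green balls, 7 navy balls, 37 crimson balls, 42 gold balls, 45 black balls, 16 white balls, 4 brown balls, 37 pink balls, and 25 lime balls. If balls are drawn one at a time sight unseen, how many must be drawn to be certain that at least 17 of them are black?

The worst case draws every non-black ball first: 26 + 7 + 37 + 42 + 16 + 4 + 37 + 25 = 194.
The next 17 draws are then forced to be black, giving 194 + 17 = 211.

211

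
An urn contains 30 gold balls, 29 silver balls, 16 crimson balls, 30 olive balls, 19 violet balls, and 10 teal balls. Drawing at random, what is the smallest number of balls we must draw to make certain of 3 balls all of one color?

13

The worst case takes 2 balls of each color without reaching 3 of any: 6 × 2 = 12.
The next ball must bring some color to 3, so 12 + 1 = 13.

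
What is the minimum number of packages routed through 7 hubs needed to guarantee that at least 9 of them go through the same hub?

57

There are 7 hubs acting as pigeonholes.
With 7 × 8 = 56 packages we could place exactly 8 in each, with no class reaching 9.
One more forces some class to hold 9, so 56 + 1 = 57.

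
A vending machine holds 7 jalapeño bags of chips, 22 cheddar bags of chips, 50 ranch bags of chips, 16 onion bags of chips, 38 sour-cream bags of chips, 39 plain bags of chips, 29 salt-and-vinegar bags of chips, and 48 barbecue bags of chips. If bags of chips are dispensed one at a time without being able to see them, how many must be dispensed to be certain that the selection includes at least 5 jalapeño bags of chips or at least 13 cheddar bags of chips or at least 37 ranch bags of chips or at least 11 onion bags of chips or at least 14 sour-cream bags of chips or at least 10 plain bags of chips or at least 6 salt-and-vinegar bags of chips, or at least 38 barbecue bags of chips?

Each of the 8 flavors has its own threshold; avoid all of them simultaneously.
The worst case stops just short of every target: 4 jalapeño, 12 cheddar, 36 ranch, 10 onion, 13 sour-cream, 9 plain, 5 salt-and-vinegar, 37 barbecue — 4 + 12 + 36 + 10 + 13 + 9 + 5 + 37 = 126 bags of chips.
One more bag of chips must push some flavor to its target, so 126 + 1 = 127.

127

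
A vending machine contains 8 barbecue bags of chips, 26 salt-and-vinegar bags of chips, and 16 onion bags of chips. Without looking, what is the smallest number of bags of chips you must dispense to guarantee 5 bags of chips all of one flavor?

13

The worst case takes 4 bags of chips of each flavor without reaching 5 of any: 3 × 4 = 12.
The next bag of chips must bring some flavor to 5, so 12 + 1 = 13.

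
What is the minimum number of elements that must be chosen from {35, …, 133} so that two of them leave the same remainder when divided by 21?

22

Group the integers by remainder mod 21; there are 21 residue classes, each nonempty in this range.
Choosing one from each class (21 integers) avoids any shared remainder.
One more choice must repeat a class, so two differ by a multiple of 21. Hence 21 + 1 = 22.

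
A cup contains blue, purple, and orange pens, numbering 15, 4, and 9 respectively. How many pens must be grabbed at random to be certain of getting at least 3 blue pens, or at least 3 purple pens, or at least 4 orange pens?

8

The worst case stops just short of every target: 2 blue, 2 purple, 3 orange — 2 + 2 + 3 = 7 pens.
One more pen must push some ink color to its target, so 7 + 1 = 8.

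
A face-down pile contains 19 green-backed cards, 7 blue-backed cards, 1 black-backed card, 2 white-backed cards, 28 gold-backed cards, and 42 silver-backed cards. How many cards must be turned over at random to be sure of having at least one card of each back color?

The hardest back color to obtain is black-backed: we could draw every other card first — 99 − 1 = 98 cards — without a single black-backed one.
The next draw must be black-backed, so 98 + 1 = 99.

99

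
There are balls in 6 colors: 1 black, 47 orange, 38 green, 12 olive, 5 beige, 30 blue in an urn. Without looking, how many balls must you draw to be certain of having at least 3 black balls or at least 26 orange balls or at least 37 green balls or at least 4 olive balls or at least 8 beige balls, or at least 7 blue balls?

77

The worst case stops just short of every target: all 1 black, 25 orange, 36 green, 3 olive, all 5 beige, 6 blue — 1 + 25 + 36 + 3 + 5 + 6 = 76 balls.
One more ball must push some color to its target, so 76 + 1 = 77.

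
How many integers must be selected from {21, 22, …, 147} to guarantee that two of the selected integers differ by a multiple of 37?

38

Group the integers by remainder mod 37; there are 37 residue classes, each nonempty in this range.
Choosing one from each class (37 integers) avoids any shared remainder.
One more choice must repeat a class, so two differ by a multiple of 37. Hence 37 + 1 = 38.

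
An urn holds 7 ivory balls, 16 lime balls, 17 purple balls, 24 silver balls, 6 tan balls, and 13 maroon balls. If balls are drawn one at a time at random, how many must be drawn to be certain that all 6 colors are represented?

78

The hardest color to obtain is tan: we could draw every other ball first — 83 − 6 = 77 balls — without a single tan one.
The next draw must be tan, so 77 + 1 = 78.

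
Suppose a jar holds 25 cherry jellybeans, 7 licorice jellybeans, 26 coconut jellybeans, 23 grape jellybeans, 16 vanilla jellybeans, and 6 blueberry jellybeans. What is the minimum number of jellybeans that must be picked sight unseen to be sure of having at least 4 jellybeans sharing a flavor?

19

The worst case takes 3 jellybeans of each flavor without reaching 4 of any: 6 × 3 = 18.
The next jellybean must bring some flavor to 4, so 18 + 1 = 19.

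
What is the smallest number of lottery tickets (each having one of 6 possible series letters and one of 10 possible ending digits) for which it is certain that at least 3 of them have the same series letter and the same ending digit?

There are 6 × 10 = 60 (series letter, ending digit) combinations acting as pigeonholes.
With 60 × 2 = 120 lottery tickets we could place exactly 2 in each, with no (series letter, ending digit) pair reaching 3.
One more forces some (series letter, ending digit) pair to hold 3, so 120 + 1 = 121.

121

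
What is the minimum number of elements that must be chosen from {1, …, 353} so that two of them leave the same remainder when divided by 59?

Use the pigeonhole principle on residue classes: group the integers by remainder mod 59; there are 59 residue classes, each nonempty in this range.
Choosing one from each class (59 integers) avoids any shared remainder.
One more choice must repeat a class, so two differ by a multiple of 59. Hence 59 + 1 = 60.

60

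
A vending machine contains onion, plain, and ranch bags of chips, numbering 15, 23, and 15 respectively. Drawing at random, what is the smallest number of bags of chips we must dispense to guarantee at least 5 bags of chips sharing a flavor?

13

The worst case takes 4 bags of chips of each flavor without reaching 5 of any: 3 × 4 = 12.
The next bag of chips must bring some flavor to 5, so 12 + 1 = 13.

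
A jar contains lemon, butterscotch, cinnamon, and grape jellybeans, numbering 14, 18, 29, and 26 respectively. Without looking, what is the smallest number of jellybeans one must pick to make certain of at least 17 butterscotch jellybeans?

86

To avoid butterscotch jellybeans as long as possible, exhaust the other 3 flavors first.
The worst case draws every non-butterscotch jellybean first: 14 + 29 + 26 = 69.
The next 17 draws are then forced to be butterscotch, giving 69 + 17 = 86.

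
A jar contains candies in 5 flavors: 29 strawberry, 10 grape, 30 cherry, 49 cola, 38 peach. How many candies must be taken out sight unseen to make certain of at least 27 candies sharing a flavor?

115

Treat the 5 flavors as pigeonholes.
In the worst case we take at most 26 of each flavor, but all 10 grape (fewer than 26), giving 26 + 10 + 26 + 26 + 26 = 114.
One more candy then forces some flavor to 27, so 114 + 1 = 115.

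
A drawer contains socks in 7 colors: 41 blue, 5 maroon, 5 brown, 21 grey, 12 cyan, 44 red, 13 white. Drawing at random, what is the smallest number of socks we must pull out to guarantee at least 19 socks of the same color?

Treat the 7 colors as pigeonholes.
In the worst case we take at most 18 of each color, but all 5 maroon, all 5 brown, all 12 cyan, and all 13 white (fewer than 18), giving 18 + 5 + 5 + 18 + 12 + 18 + 13 = 89.
One more sock then forces some color to 19, so 89 + 1 = 90.

90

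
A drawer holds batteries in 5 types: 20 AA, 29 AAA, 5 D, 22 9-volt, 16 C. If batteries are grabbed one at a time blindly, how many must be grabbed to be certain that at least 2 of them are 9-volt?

To avoid 9-volt batteries as long as possible, exhaust the other 4 types first.
The worst case draws every non-9-volt battery first: 20 + 29 + 5 + 16 = 70.
The next 2 draws are then forced to be 9-volt, giving 70 + 2 = 72.

72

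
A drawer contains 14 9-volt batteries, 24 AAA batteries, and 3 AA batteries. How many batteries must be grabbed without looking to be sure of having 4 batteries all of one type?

10

The worst case takes 3 batteries of each type without reaching 4 of any: 3 × 3 = 9.
The next battery must bring some type to 4, so 9 + 1 = 10.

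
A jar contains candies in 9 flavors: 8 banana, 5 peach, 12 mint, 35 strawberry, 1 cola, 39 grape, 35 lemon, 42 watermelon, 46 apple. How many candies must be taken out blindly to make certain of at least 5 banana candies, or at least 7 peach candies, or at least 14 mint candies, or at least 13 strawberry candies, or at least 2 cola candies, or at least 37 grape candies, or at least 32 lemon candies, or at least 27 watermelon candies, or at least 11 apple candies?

138

The worst case stops just short of every target: 4 banana, all 5 peach, all 12 mint, 12 strawberry, 1 cola, 36 grape, 31 lemon, 26 watermelon, 10 apple — 4 + 5 + 12 + 12 + 1 + 36 + 31 + 26 + 10 = 137 candies.
One more candy must push some flavor to its target, so 137 + 1 = 138.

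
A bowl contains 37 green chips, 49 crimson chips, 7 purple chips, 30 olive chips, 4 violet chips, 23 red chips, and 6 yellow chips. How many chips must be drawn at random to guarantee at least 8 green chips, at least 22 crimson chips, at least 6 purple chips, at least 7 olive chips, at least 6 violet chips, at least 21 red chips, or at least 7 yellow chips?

70

Each of the 7 colors has its own threshold; avoid all of them simultaneously.
The worst case stops just short of every target: 7 green, 21 crimson, 5 purple, 6 olive, all 4 violet, 20 red, 6 yellow — 7 + 21 + 5 + 6 + 4 + 20 + 6 = 69 chips.
One more chip must push some color to its target, so 69 + 1 = 70.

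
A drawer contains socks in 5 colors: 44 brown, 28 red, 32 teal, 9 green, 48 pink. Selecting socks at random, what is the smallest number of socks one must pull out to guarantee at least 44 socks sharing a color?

In the worst case we take at most 43 of each color, but all 28 red, all 32 teal, and all 9 green (fewer than 43), giving 43 + 28 + 32 + 9 + 43 = 155.
One more sock then forces some color to 44, so 155 + 1 = 156.

156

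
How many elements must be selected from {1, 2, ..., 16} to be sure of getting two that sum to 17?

9

Partition {1, …, 16} into 8 pairs: {1,16}, {2,15}, …, {8,9}.
Choosing 8 integers — say the integers 1 through 8 — takes one from each pair and avoids the property.
Choosing 9 forces two into the same pair by pigeonhole, and those sum to 17. So 9.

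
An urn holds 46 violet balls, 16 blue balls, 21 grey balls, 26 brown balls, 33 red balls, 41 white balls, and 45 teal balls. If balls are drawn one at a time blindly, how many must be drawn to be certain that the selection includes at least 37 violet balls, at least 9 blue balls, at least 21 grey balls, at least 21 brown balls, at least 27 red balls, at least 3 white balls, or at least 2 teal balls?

The worst case stops just short of every target: 36 violet, 8 blue, 20 grey, 20 brown, 26 red, 2 white, 1 teal — 36 + 8 + 20 + 20 + 26 + 2 + 1 = 113 balls.
One more ball must push some color to its target, so 113 + 1 = 114.

114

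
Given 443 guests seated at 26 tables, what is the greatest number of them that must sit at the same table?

18

If each of the 26 tables held at most 17, the total would be at most 26 × 17 = 442 < 443, a contradiction.
So at least one holds ⌈443/26⌉ = 18.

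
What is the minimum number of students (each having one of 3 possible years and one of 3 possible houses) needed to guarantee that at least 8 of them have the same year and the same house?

There are 3 × 3 = 9 (year, house) combinations acting as pigeonholes.
With 9 × 7 = 63 students we could place exactly 7 in each, with no (year, house) pair reaching 8.
One more forces some (year, house) pair to hold 8, so 63 + 1 = 64.

64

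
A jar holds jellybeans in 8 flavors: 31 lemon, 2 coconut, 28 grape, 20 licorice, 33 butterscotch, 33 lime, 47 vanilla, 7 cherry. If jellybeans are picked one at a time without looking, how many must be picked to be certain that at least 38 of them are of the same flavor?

192

In the worst case we take at most 37 of each flavor, but all 31 lemon, all 2 coconut, all 28 grape, all 20 licorice, all 33 butterscotch, all 33 lime, and all 7 cherry (fewer than 37), giving 31 + 2 + 28 + 20 + 33 + 33 + 37 + 7 = 191.
One more jellybean then forces some flavor to 38, so 191 + 1 = 192.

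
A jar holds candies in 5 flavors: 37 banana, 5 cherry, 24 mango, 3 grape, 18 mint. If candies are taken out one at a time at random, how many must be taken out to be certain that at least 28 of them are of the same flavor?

In the worst case we take at most 27 of each flavor, but all 5 cherry, all 24 mango, all 3 grape, and all 18 mint (fewer than 27), giving 27 + 5 + 24 + 3 + 18 = 77.
One more candy then forces some flavor to 28, so 77 + 1 = 78.

78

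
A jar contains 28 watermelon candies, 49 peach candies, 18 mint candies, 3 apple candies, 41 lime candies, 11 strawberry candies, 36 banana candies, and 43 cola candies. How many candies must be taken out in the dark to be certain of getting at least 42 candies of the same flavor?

In the worst case we take at most 41 of each flavor, but all 28 watermelon, all 18 mint, all 3 apple, all 11 strawberry, and all 36 banana (fewer than 41), giving 28 + 41 + 18 + 3 + 41 + 11 + 36 + 41 = 219.
One more candy then forces some flavor to 42, so 219 + 1 = 220.

220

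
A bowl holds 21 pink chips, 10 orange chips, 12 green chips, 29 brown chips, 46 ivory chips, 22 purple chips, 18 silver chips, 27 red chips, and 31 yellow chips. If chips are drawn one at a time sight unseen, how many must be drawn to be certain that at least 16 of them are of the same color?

128

In the worst case we take at most 15 of each color, but all 10 orange and all 12 green (fewer than 15), giving 15 + 10 + 12 + 15 + 15 + 15 + 15 + 15 + 15 = 127.
One more chip then forces some color to 16, so 127 + 1 = 128.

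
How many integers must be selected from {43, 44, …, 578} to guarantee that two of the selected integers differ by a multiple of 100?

101

Group the integers by remainder mod 100; there are 100 residue classes, each nonempty in this range.
Choosing one from each class (100 integers) avoids any shared remainder.
One more choice must repeat a class, so two differ by a multiple of 100. Hence 100 + 1 = 101.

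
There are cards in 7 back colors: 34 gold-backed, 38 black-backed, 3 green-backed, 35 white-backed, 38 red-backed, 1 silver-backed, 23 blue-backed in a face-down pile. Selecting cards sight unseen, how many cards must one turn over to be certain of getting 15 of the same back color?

75

In the worst case we take at most 14 of each back color, but all 3 green-backed and all 1 silver-backed (fewer than 14), giving 14 + 14 + 3 + 14 + 14 + 1 + 14 = 74.
One more card then forces some back color to 15, so 74 + 1 = 75.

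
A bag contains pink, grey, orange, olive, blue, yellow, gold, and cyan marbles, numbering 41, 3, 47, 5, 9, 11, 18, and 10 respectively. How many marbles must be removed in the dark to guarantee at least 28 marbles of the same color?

111

In the worst case we take at most 27 of each color, but all 3 grey, all 5 olive, all 9 blue, all 11 yellow, all 18 gold, and all 10 cyan (fewer than 27), giving 27 + 3 + 27 + 5 + 9 + 11 + 18 + 10 = 110.
One more marble then forces some color to 28, so 110 + 1 = 111.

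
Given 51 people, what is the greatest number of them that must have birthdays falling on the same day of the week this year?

There are 7 days of the week, which serve as the pigeonholes.
If each of the 7 days of the week held at most 7, the total would be at most 7 × 7 = 49 < 51, a contradiction.
So at least one holds ⌈51/7⌉ = 8.

8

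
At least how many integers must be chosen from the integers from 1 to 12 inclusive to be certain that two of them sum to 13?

7

Partition {1, …, 12} into 6 pairs: {1,12}, {2,11}, …, {6,7}.
Choosing 6 integers — say the integers 1 through 6 — takes one from each pair and avoids the property.
Choosing 7 forces two into the same pair by pigeonhole, and those sum to 13. So 7.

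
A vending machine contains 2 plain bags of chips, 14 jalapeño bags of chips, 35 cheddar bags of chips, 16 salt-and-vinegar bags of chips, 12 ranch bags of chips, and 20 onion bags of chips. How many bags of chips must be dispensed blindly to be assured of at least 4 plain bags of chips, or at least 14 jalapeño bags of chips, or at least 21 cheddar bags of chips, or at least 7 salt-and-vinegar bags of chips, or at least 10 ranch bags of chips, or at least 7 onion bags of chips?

57

The worst case stops just short of every target: all 2 plain, 13 jalapeño, 20 cheddar, 6 salt-and-vinegar, 9 ranch, 6 onion — 2 + 13 + 20 + 6 + 9 + 6 = 56 bags of chips.
One more bag of chips must push some flavor to its target, so 56 + 1 = 57.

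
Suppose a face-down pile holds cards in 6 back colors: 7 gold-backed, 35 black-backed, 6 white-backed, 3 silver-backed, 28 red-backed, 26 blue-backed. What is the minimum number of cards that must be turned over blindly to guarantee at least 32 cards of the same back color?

Treat the 6 back colors as pigeonholes.
In the worst case we take at most 31 of each back color, but all 7 gold-backed, all 6 white-backed, all 3 silver-backed, all 28 red-backed, and all 26 blue-backed (fewer than 31), giving 7 + 31 + 6 + 3 + 28 + 26 = 101.
One more card then forces some back color to 32, so 101 + 1 = 102.

102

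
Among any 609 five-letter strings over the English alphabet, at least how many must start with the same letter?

There are 26 possible first letters, which serve as the pigeonholes.
If each of the 26 possible first letters held at most 23, the total would be at most 26 × 23 = 598 < 609, a contradiction.
So at least one holds ⌈609/26⌉ = 24.

24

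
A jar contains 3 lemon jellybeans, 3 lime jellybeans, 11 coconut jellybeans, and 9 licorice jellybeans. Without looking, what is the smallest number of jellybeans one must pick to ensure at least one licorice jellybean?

To avoid licorice jellybeans as long as possible, exhaust the other 3 flavors first.
The worst case draws every non-licorice jellybean first: 3 + 3 + 11 = 17.
The next draw is then forced to be licorice, giving 17 + 1 = 18.

18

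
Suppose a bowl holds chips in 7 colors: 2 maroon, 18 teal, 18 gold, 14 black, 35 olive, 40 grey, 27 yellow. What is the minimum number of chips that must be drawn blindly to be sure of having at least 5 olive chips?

124

To avoid olive chips as long as possible, exhaust the other 6 colors first.
The worst case draws every non-olive chip first: 2 + 18 + 18 + 14 + 40 + 27 = 119.
The next 5 draws are then forced to be olive, giving 119 + 5 = 124.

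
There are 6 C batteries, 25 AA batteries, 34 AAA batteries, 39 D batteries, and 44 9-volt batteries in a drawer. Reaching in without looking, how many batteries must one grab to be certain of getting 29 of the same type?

In the worst case we take at most 28 of each type, but all 6 C and all 25 AA (fewer than 28), giving 6 + 25 + 28 + 28 + 28 = 115.
One more battery then forces some type to 29, so 115 + 1 = 116.

116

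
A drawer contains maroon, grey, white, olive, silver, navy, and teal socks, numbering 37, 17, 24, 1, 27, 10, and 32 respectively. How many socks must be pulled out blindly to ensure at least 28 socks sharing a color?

134

In the worst case we take at most 27 of each color, but all 17 grey, all 24 white, all 1 olive, and all 10 navy (fewer than 27), giving 27 + 17 + 24 + 1 + 27 + 10 + 27 = 133.
One more sock then forces some color to 28, so 133 + 1 = 134.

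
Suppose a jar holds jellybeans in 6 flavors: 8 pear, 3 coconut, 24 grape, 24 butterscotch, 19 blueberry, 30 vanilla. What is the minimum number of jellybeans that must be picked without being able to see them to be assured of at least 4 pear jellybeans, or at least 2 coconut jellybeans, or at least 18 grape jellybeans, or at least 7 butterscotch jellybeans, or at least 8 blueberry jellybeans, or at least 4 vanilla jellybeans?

The worst case stops just short of every target: 3 pear, 1 coconut, 17 grape, 6 butterscotch, 7 blueberry, 3 vanilla — 3 + 1 + 17 + 6 + 7 + 3 = 37 jellybeans.
One more jellybean must push some flavor to its target, so 37 + 1 = 38.

38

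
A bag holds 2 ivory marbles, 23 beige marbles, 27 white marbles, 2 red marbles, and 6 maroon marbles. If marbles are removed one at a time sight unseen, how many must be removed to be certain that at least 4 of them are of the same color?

14

In the worst case we take at most 3 of each color, but all 2 ivory and all 2 red (fewer than 3), giving 2 + 3 + 3 + 2 + 3 = 13.
One more marble then forces some color to 4, so 13 + 1 = 14.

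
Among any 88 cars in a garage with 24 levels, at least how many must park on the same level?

If each of the 24 levels held at most 3, the total would be at most 24 × 3 = 72 < 88, a contradiction.
So at least one holds ⌈88/24⌉ = 4.

4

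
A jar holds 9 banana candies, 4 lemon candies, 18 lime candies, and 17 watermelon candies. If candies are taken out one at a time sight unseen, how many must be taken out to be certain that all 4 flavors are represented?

The hardest flavor to obtain is lemon: we could draw every other candy first — 48 − 4 = 44 candies — without a single lemon one.
The next draw must be lemon, so 44 + 1 = 45.

45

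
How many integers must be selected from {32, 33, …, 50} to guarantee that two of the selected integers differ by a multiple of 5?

6

Use the pigeonhole principle on residue classes: group the integers by remainder mod 5; there are 5 residue classes, each nonempty in this range.
Choosing one from each class (5 integers) avoids any shared remainder.
One more choice must repeat a class, so two differ by a multiple of 5. Hence 5 + 1 = 6.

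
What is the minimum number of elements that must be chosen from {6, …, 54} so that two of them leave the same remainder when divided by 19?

20

Group the integers by remainder mod 19; there are 19 residue classes, each nonempty in this range.
Choosing one from each class (19 integers) avoids any shared remainder.
One more choice must repeat a class, so two differ by a multiple of 19. Hence 19 + 1 = 20.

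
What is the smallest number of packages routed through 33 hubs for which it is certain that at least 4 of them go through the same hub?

100

There are 33 hubs acting as pigeonholes.
With 33 × 3 = 99 packages we could place exactly 3 in each, with no class reaching 4.
One more forces some class to hold 4, so 99 + 1 = 100.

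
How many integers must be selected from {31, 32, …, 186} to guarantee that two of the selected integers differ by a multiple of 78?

Group the integers by remainder mod 78; there are 78 residue classes, each nonempty in this range.
Choosing one from each class (78 integers) avoids any shared remainder.
One more choice must repeat a class, so two differ by a multiple of 78. Hence 78 + 1 = 79.

79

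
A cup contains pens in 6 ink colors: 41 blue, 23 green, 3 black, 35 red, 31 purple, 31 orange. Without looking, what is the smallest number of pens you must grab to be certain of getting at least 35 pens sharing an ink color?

157

In the worst case we take at most 34 of each ink color, but all 23 green, all 3 black, all 31 purple, and all 31 orange (fewer than 34), giving 34 + 23 + 3 + 34 + 31 + 31 = 156.
One more pen then forces some ink color to 35, so 156 + 1 = 157.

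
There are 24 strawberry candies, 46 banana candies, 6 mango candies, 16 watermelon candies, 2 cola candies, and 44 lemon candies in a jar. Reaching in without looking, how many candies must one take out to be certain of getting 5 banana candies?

97

To avoid banana candies as long as possible, exhaust the other 5 flavors first.
The worst case draws every non-banana candy first: 24 + 6 + 16 + 2 + 44 = 92.
The next 5 draws are then forced to be banana, giving 92 + 5 = 97.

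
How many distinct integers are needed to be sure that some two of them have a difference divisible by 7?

Use the pigeonhole principle on residue classes: two integers differ by a multiple of 7 exactly when they share a remainder mod 7.
There are 7 residue classes mod 7, so 7 integers can all lie in distinct classes.
One more integer must repeat a residue, giving a difference divisible by 7. So n = 7 + 1 = 8.

8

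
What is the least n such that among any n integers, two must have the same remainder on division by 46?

47

Two integers differ by a multiple of 46 exactly when they share a remainder mod 46.
There are 46 residue classes mod 46, so 46 integers can all lie in distinct classes.
One more integer must repeat a residue, giving a difference divisible by 46. So n = 46 + 1 = 47.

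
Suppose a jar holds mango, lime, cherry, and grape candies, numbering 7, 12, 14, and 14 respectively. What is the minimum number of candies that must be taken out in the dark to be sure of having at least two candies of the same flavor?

The worst case takes 1 candy of each flavor without reaching 2 of any: 4 × 1 = 4.
The next candy must bring some flavor to 2, so 4 + 1 = 5.

5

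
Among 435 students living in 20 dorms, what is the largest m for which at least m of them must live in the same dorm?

22

The 435 students fall into 20 dorms.
If each of the 20 dorms held at most 21, the total would be at most 20 × 21 = 420 < 435, a contradiction.
So at least one holds ⌈435/20⌉ = 22.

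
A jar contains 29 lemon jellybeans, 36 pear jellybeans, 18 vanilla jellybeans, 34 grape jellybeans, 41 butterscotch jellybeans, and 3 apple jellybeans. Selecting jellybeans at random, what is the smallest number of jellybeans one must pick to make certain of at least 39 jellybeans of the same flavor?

Treat the 6 flavors as pigeonholes.
In the worst case we take at most 38 of each flavor, but all 29 lemon, all 36 pear, all 18 vanilla, all 34 grape, and all 3 apple (fewer than 38), giving 29 + 36 + 18 + 34 + 38 + 3 = 158.
One more jellybean then forces some flavor to 39, so 158 + 1 = 159.

159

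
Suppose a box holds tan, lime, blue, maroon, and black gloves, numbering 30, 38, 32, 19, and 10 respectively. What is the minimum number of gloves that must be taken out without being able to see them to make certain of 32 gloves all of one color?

122

In the worst case we take at most 31 of each color, but all 30 tan, all 19 maroon, and all 10 black (fewer than 31), giving 30 + 31 + 31 + 19 + 10 = 121.
One more glove then forces some color to 32, so 121 + 1 = 122.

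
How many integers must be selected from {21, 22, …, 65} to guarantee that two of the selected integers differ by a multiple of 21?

22

Use the pigeonhole principle on residue classes: group the integers by remainder mod 21; there are 21 residue classes, each nonempty in this range.
Choosing one from each class (21 integers) avoids any shared remainder.
One more choice must repeat a class, so two differ by a multiple of 21. Hence 21 + 1 = 22.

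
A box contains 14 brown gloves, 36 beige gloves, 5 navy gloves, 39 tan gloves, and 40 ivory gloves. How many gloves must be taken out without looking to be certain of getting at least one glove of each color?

130

The hardest color to obtain is navy: we could draw every other glove first — 134 − 5 = 129 gloves — without a single navy one.
The next draw must be navy, so 129 + 1 = 130.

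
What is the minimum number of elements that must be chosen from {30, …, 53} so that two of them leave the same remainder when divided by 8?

9

Group the integers by remainder mod 8; there are 8 residue classes, each nonempty in this range.
Choosing one from each class (8 integers) avoids any shared remainder.
One more choice must repeat a class, so two differ by a multiple of 8. Hence 8 + 1 = 9.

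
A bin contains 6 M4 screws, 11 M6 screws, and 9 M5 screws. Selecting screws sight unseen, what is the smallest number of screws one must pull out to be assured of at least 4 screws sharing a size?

10

Treat the 3 sizes as pigeonholes.
The worst case takes 3 screws of each size without reaching 4 of any: 3 × 3 = 9.
The next screw must bring some size to 4, so 9 + 1 = 10.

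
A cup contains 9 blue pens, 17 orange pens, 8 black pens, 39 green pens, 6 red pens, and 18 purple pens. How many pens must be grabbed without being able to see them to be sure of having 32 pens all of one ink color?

Treat the 6 ink colors as pigeonholes.
In the worst case we take at most 31 of each ink color, but all 9 blue, all 17 orange, all 8 black, all 6 red, and all 18 purple (fewer than 31), giving 9 + 17 + 8 + 31 + 6 + 18 = 89.
One more pen then forces some ink color to 32, so 89 + 1 = 90.

90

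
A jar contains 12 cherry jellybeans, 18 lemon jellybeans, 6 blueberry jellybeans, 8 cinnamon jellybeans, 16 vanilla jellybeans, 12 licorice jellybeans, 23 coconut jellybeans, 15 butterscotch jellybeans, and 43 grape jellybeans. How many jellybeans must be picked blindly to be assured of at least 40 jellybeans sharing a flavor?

In the worst case we take at most 39 of each flavor, but all 12 cherry, all 18 lemon, all 6 blueberry, all 8 cinnamon, all 16 vanilla, all 12 licorice, all 23 coconut, and all 15 butterscotch (fewer than 39), giving 12 + 18 + 6 + 8 + 16 + 12 + 23 + 15 + 39 = 149.
One more jellybean then forces some flavor to 40, so 149 + 1 = 150.

150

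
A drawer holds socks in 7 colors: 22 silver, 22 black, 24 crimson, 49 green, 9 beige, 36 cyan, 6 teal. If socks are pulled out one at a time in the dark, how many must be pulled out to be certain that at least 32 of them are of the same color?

In the worst case we take at most 31 of each color, but all 22 silver, all 22 black, all 24 crimson, all 9 beige, and all 6 teal (fewer than 31), giving 22 + 22 + 24 + 31 + 9 + 31 + 6 = 145.
One more sock then forces some color to 32, so 145 + 1 = 146.

146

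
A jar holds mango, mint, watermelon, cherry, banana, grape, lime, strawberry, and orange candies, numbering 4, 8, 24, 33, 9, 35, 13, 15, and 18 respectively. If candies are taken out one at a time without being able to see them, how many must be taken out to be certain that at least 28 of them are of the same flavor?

146

Treat the 9 flavors as pigeonholes.
In the worst case we take at most 27 of each flavor, but all 4 mango, all 8 mint, all 24 watermelon, all 9 banana, all 13 lime, all 15 strawberry, and all 18 orange (fewer than 27), giving 4 + 8 + 24 + 27 + 9 + 27 + 13 + 15 + 18 = 145.
One more candy then forces some flavor to 28, so 145 + 1 = 146.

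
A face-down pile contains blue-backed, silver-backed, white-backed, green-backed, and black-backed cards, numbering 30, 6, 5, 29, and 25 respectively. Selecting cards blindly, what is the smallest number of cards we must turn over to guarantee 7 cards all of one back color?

30

In the worst case we take at most 6 of each back color, but all 5 white-backed (fewer than 6), giving 6 + 6 + 5 + 6 + 6 = 29.
One more card then forces some back color to 7, so 29 + 1 = 30.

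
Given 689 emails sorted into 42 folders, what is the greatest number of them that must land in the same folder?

17

If each of the 42 folders held at most 16, the total would be at most 42 × 16 = 672 < 689, a contradiction.
So at least one holds ⌈689/42⌉ = 17.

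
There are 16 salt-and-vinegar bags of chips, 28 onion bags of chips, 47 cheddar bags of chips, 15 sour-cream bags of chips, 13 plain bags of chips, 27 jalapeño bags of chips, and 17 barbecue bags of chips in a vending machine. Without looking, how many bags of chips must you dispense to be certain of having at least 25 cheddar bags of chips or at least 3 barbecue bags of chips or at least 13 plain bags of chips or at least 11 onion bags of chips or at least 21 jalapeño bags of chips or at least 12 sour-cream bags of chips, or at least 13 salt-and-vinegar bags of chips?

The worst case stops just short of every target: 12 salt-and-vinegar, 10 onion, 24 cheddar, 11 sour-cream, 12 plain, 20 jalapeño, 2 barbecue — 12 + 10 + 24 + 11 + 12 + 20 + 2 = 91 bags of chips.
One more bag of chips must push some flavor to its target, so 91 + 1 = 92.

92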